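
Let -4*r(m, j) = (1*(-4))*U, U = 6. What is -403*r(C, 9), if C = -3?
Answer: -2418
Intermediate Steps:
r(m, j) = 6 (r(m, j) = -1*(-4)*6/4 = -(-1)*6 = -¼*(-24) = 6)
-403*r(C, 9) = -403*6 = -2418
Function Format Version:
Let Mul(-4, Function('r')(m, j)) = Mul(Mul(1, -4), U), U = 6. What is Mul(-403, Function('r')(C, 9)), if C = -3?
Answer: -2418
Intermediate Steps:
Function('r')(m, j) = 6 (Function('r')(m, j) = Mul(Rational(-1, 4), Mul(Mul(1, -4), 6)) = Mul(Rational(-1, 4), Mul(-4, 6)) = Mul(Rational(-1, 4), -24) = 6)
Mul(-403, Function('r')(C, 9)) = Mul(-403, 6) = -2418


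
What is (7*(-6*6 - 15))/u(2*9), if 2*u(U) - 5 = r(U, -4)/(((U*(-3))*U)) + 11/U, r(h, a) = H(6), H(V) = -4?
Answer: -347004/2729 ≈ -127.15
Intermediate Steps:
r(h, a) = -4
u(U) = 5/2 + 2/(3*U²) + 11/(2*U) (u(U) = 5/2 + (-4*(-1/(3*U²)) + 11/U)/2 = 5/2 + (-(-4)/(3*U²) + 11/U)/2 = 5/2 + (4/(3*U²) + 11/U)/2 = 5/2 + (11/U + 4/(3*U²))/2 = 5/2 + (2/(3*U²) + 11/(2*U)) = 5/2 + 2/(3*U²) + 11/(2*U))
(7*(-6*6 - 15))/u(2*9) = (7*(-6*6 - 15))/(((4 + 15*(2*9)² + 33*(2*9))/(6*(2*9)²))) = (7*(-36 - 15))/(((⅙)*(4 + 15*18² + 33*18)/18²)) = (7*(-51))/(((⅙)*(1/324)*(4 + 15*324 + 594))) = -357*1944/(4 + 4860 + 594) = -357/((⅙)*(1/324)*5458) = -357/2729/972 = -357*972/2729 = -347004/2729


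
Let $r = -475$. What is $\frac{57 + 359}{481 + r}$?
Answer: $\frac{208}{3} \approx 69.333$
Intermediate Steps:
$\frac{57 + 359}{481 + r} = \frac{57 + 359}{481 - 475} = \frac{416}{6} = 416 \cdot \frac{1}{6} = \frac{208}{3}$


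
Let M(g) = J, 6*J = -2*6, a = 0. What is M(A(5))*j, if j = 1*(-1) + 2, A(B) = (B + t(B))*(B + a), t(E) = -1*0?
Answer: -2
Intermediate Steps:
t(E) = 0
A(B) = B**2 (A(B) = (B + 0)*(B + 0) = B*B = B**2)
j = 1 (j = -1 + 2 = 1)
J = -2 (J = (-2*6)/6 = (1/6)*(-12) = -2)
M(g) = -2
M(A(5))*j = -2*1 = -2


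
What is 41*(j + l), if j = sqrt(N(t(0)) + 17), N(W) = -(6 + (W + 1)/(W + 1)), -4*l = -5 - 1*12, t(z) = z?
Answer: 697/4 + 41*sqrt(10) ≈ 303.90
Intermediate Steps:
l = 17/4 (l = -(-5 - 1*12)/4 = -(-5 - 12)/4 = -1/4*(-17) = 17/4 ≈ 4.2500)
N(W) = -7 (N(W) = -(6 + (1 + W)/(1 + W)) = -(6 + 1) = -1*7 = -7)
j = sqrt(10) (j = sqrt(-7 + 17) = sqrt(10) ≈ 3.1623)
41*(j + l) = 41*(sqrt(10) + 17/4) = 41*(17/4 + sqrt(10)) = 697/4 + 41*sqrt(10)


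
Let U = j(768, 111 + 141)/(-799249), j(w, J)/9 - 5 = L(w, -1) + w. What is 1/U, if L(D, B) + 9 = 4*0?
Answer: -799249/6876 ≈ -116.24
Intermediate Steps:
L(D, B) = -9 (L(D, B) = -9 + 4*0 = -9 + 0 = -9)
j(w, J) = -36 + 9*w (j(w, J) = 45 + 9*(-9 + w) = 45 + (-81 + 9*w) = -36 + 9*w)
U = -6876/799249 (U = (-36 + 9*768)/(-799249) = (-36 + 6912)*(-1/799249) = 6876*(-1/799249) = -6876/799249 ≈ -0.0086031)
1/U = 1/(-6876/799249) = -799249/6876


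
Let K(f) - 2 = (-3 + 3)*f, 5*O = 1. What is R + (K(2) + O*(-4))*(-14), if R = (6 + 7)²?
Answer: 761/5 ≈ 152.20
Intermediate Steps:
O = ⅕ (O = (⅕)*1 = ⅕ ≈ 0.20000)
R = 169 (R = 13² = 169)
K(f) = 2 (K(f) = 2 + (-3 + 3)*f = 2 + 0*f = 2 + 0 = 2)
R + (K(2) + O*(-4))*(-14) = 169 + (2 + (⅕)*(-4))*(-14) = 169 + (2 - ⅘)*(-14) = 169 + (6/5)*(-14) = 169 - 84/5 = 761/5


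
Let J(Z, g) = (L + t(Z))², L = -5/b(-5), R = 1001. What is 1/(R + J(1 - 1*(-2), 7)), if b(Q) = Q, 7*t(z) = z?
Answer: 49/49149 ≈ 0.00099697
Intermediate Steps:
t(z) = z/7
L = 1 (L = -5/(-5) = -5*(-⅕) = 1)
J(Z, g) = (1 + Z/7)²
1/(R + J(1 - 1*(-2), 7)) = 1/(1001 + (7 + (1 - 1*(-2)))²/49) = 1/(1001 + (7 + (1 + 2))²/49) = 1/(1001 + (7 + 3)²/49) = 1/(1001 + (1/49)*10²) = 1/(1001 + (1/49)*100) = 1/(1001 + 100/49) = 1/(49149/49) = 49/49149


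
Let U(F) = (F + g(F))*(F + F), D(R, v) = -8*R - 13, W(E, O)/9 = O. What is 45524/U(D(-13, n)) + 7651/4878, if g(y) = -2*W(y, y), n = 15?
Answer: 966051791/686710206 ≈ 1.4068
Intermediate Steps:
W(E, O) = 9*O
D(R, v) = -13 - 8*R
g(y) = -18*y
U(F) = -34*F² (U(F) = (F - 18*F)*(F + F) = (-17*F)*(2*F) = -34*F²)
45524/U(D(-13, n)) + 7651/4878 = 45524/((-34*(-13 - 8*(-13))²)) + 7651/4878 = 45524/((-34*(-13 + 104)²)) + 7651*(1/4878) = 45524/((-34*91²)) + 7651/4878 = 45524/((-34*8281)) + 7651/4878 = 45524/(-281554) + 7651/4878 = 45524*(-1/281554) + 7651/4878 = -22762/140777 + 7651/4878 = 966051791/686710206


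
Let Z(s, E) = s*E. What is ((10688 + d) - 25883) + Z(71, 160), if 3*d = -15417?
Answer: -8974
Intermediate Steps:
Z(s, E) = E*s
d = -5139 (d = (⅓)*(-15417) = -5139)
((10688 + d) - 25883) + Z(71, 160) = ((10688 - 5139) - 25883) + 160*71 = (5549 - 25883) + 11360 = -20334 + 11360 = -8974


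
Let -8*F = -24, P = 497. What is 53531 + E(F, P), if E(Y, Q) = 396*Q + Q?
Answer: 250840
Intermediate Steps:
F = 3 (F = -1/8*(-24) = 3)
E(Y, Q) = 397*Q
53531 + E(F, P) = 53531 + 397*497 = 53531 + 197309 = 250840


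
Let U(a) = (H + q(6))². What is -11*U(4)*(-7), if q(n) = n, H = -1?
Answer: 1925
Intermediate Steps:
U(a) = 25 (U(a) = (-1 + 6)² = 5² = 25)
-11*U(4)*(-7) = -11*25*(-7) = -275*(-7) = 1925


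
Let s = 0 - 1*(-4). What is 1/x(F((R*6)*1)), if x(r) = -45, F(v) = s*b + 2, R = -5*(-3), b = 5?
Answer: -1/45 ≈ -0.022222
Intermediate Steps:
R = 15
s = 4 (s = 0 + 4 = 4)
F(v) = 22 (F(v) = 4*5 + 2 = 20 + 2 = 22)
1/x(F((R*6)*1)) = 1/(-45) = -1/45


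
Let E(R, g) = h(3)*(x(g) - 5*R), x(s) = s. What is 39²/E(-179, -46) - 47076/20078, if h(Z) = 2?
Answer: -8232735/5682074 ≈ -1.4489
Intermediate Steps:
E(R, g) = -10*R + 2*g (E(R, g) = 2*(g - 5*R) = -10*R + 2*g)
39²/E(-179, -46) - 47076/20078 = 39²/(-10*(-179) + 2*(-46)) - 47076/20078 = 1521/(1790 - 92) - 47076*1/20078 = 1521/1698 - 23538/10039 = 1521*(1/1698) - 23538/10039 = 507/566 - 23538/10039 = -8232735/5682074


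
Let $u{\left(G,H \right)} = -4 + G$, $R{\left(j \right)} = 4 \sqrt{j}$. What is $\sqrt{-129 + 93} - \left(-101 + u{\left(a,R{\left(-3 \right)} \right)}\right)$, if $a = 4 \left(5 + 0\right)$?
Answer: $85 + 6 i \approx 85.0 + 6.0 i$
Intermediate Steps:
$a = 20$ ($a = 4 \cdot 5 = 20$)
$\sqrt{-129 + 93} - \left(-101 + u{\left(a,R{\left(-3 \right)} \right)}\right) = \sqrt{-129 + 93} + \left(101 - \left(-4 + 20\right)\right) = \sqrt{-36} + \left(101 - 16\right) = 6 i + \left(101 - 16\right) = 6 i + 85 = 85 + 6 i$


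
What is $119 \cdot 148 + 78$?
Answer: $17690$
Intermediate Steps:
$119 \cdot 148 + 78 = 17612 + 78 = 17690$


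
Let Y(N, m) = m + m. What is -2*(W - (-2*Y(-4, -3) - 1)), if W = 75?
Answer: -128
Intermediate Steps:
Y(N, m) = 2*m
-2*(W - (-2*Y(-4, -3) - 1)) = -2*(75 - (-4*(-3) - 1)) = -2*(75 - (-2*(-6) - 1)) = -2*(75 - (12 - 1)) = -2*(75 - 1*11) = -2*(75 - 11) = -2*64 = -128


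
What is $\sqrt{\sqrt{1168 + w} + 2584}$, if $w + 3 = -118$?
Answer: $\sqrt{2584 + \sqrt{1047}} \approx 51.15$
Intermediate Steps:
$w = -121$ ($w = -3 - 118 = -121$)
$\sqrt{\sqrt{1168 + w} + 2584} = \sqrt{\sqrt{1168 - 121} + 2584} = \sqrt{\sqrt{1047} + 2584} = \sqrt{2584 + \sqrt{1047}}$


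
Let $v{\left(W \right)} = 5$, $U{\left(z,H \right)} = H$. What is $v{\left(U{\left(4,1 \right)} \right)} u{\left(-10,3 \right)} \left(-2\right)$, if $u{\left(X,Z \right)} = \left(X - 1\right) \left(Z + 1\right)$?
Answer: $440$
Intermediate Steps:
$u{\left(X,Z \right)} = \left(1 + Z\right) \left(-1 + X\right)$ ($u{\left(X,Z \right)} = \left(-1 + X\right) \left(1 + Z\right) = \left(1 + Z\right) \left(-1 + X\right)$)
$v{\left(U{\left(4,1 \right)} \right)} u{\left(-10,3 \right)} \left(-2\right) = 5 \left(-1 - 10 - 3 - 30\right) \left(-2\right) = 5 \left(-44\right) \left(-2\right) = \left(-220\right) \left(-2\right) = 440$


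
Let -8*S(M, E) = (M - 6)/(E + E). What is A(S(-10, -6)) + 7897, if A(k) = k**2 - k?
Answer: 284299/36 ≈ 7897.2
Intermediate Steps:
S(M, E) = -(-6 + M)/(16*E) (S(M, E) = -(M - 6)/(8*(E + E)) = -(-6 + M)/(8*(2*E)) = -(-6 + M)*1/(2*E)/8 = -(-6 + M)/(16*E))
A(S(-10, -6)) + 7897 = ((1/16)*(6 - 1*(-10))/(-6))*(-1 + (1/16)*(6 - 1*(-10))/(-6)) + 7897 = ((1/16)*(-1/6)*(6 + 10))*(-1 + (1/16)*(-1/6)*(6 + 10)) + 7897 = ((1/16)*(-1/6)*16)*(-1 + (1/16)*(-1/6)*16) + 7897 = -(-1 - 1/6)/6 + 7897 = -1/6*(-7/6) + 7897 = 7/36 + 7897 = 284299/36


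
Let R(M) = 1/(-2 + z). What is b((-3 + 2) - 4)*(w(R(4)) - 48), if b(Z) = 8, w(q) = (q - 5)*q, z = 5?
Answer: -3568/9 ≈ -396.44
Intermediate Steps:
R(M) = 1/3 (R(M) = 1/(-2 + 5) = 1/3)
w(q) = q*(-5 + q) (w(q) = (-5 + q)*q = q*(-5 + q))
b((-3 + 2) - 4)*(w(R(4)) - 48) = 8*((-5 + 1/3)/3 - 48) = 8*((1/3)*(-14/3) - 48) = 8*(-14/9 - 48) = 8*(-446/9) = -3568/9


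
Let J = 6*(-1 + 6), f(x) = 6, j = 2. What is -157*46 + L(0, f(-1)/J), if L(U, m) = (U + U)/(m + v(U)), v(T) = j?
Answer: -7222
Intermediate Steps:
v(T) = 2
J = 30 (J = 6*5 = 30)
L(U, m) = 2*U/(2 + m) (L(U, m) = (U + U)/(m + 2) = (2*U)/(2 + m) = 2*U/(2 + m))
-157*46 + L(0, f(-1)/J) = -157*46 + 2*0/(2 + 6/30) = -7222 + 2*0/(2 + 6*(1/30)) = -7222 + 2*0/(2 + ⅕) = -7222 + 2*0/(11/5) = -7222 + 2*0*(5/11) = -7222 + 0 = -7222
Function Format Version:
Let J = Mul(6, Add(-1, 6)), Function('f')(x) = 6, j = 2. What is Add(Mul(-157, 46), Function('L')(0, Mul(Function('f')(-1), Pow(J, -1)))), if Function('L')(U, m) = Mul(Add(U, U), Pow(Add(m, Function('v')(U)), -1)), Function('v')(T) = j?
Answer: -7222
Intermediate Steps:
Function('v')(T) = 2
J = 30 (J = Mul(6, 5) = 30)
Function('L')(U, m) = Mul(2, U, Pow(Add(2, m), -1)) (Function('L')(U, m) = Mul(Add(U, U), Pow(Add(m, 2), -1)) = Mul(Mul(2, U), Pow(Add(2, m), -1)) = Mul(2, U, Pow(Add(2, m), -1)))
Add(Mul(-157, 46), Function('L')(0, Mul(Function('f')(-1), Pow(J, -1)))) = Add(Mul(-157, 46), Mul(2, 0, Pow(Add(2, Mul(6, Pow(30, -1))), -1))) = Add(-7222, Mul(2, 0, Pow(Add(2, Mul(6, Rational(1, 30))), -1))) = Add(-7222, Mul(2, 0, Pow(Add(2, Rational(1, 5)), -1))) = Add(-7222, Mul(2, 0, Pow(Rational(11, 5), -1))) = Add(-7222, Mul(2, 0, Rational(5, 11))) = Add(-7222, 0) = -7222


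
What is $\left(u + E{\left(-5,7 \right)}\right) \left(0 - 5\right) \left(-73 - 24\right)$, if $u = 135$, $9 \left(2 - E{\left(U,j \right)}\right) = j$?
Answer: $\frac{594610}{9} \approx 66068.0$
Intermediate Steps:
$E{\left(U,j \right)} = 2 - \frac{j}{9}$
$\left(u + E{\left(-5,7 \right)}\right) \left(0 - 5\right) \left(-73 - 24\right) = \left(135 + \left(2 - \frac{7}{9}\right)\right) \left(0 - 5\right) \left(-73 - 24\right) = \left(135 + \left(2 - \frac{7}{9}\right)\right) \left(\left(-5\right) \left(-97\right)\right) = \left(135 + \frac{11}{9}\right) 485 = \frac{1226}{9} \cdot 485 = \frac{594610}{9}$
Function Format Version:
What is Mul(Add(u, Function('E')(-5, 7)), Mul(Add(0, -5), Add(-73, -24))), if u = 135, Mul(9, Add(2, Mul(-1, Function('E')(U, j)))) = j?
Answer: Rational(594610, 9) ≈ 66068.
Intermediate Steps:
Function('E')(U, j) = Add(2, Mul(Rational(-1, 9), j))
Mul(Add(u, Function('E')(-5, 7)), Mul(Add(0, -5), Add(-73, -24))) = Mul(Add(135, Add(2, Mul(Rational(-1, 9), 7))), Mul(Add(0, -5), Add(-73, -24))) = Mul(Add(135, Add(2, Rational(-7, 9))), Mul(-5, -97)) = Mul(Add(135, Rational(11, 9)), 485) = Mul(Rational(1226, 9), 485) = Rational(594610, 9)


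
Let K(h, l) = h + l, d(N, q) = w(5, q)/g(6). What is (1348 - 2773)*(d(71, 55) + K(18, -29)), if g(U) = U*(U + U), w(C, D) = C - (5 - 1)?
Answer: 375725/24 ≈ 15655.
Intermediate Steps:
w(C, D) = -4 + C (w(C, D) = C - 1*4 = C - 4 = -4 + C)
g(U) = 2*U**2 (g(U) = U*(2*U) = 2*U**2)
d(N, q) = 1/72 (d(N, q) = (-4 + 5)/((2*6**2)) = 1/(2*36) = 1/72)
(1348 - 2773)*(d(71, 55) + K(18, -29)) = (1348 - 2773)*(1/72 + (18 - 29)) = -1425*(1/72 - 11) = -1425*(-791/72) = 375725/24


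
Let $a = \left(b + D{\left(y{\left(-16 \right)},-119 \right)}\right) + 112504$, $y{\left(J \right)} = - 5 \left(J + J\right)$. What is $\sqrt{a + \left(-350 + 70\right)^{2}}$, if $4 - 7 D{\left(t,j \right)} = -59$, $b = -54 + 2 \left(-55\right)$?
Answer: $\sqrt{190749} \approx 436.75$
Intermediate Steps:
$y{\left(J \right)} = - 10 J$ ($y{\left(J \right)} = - 5 \cdot 2 J = - 10 J$)
$b = -164$ ($b = -54 - 110 = -164$)
$D{\left(t,j \right)} = 9$ ($D{\left(t,j \right)} = \frac{4}{7} - - \frac{59}{7} = \frac{4}{7} + \frac{59}{7} = 9$)
$a = 112349$ ($a = \left(-164 + 9\right) + 112504 = -155 + 112504 = 112349$)
$\sqrt{a + \left(-350 + 70\right)^{2}} = \sqrt{112349 + \left(-350 + 70\right)^{2}} = \sqrt{112349 + \left(-280\right)^{2}} = \sqrt{112349 + 78400} = \sqrt{190749}$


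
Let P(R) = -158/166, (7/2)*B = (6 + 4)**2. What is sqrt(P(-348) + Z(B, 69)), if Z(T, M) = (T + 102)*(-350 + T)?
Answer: I*sqrt(14167549793)/581 ≈ 204.87*I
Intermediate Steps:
B = 200/7 (B = 2*(6 + 4)**2/7 = (2/7)*10**2 = (2/7)*100 = 200/7 ≈ 28.571)
Z(T, M) = (-350 + T)*(102 + T) (Z(T, M) = (102 + T)*(-350 + T) = (-350 + T)*(102 + T))
P(R) = -79/83 (P(R) = -158*1/166 = -79/83)
sqrt(P(-348) + Z(B, 69)) = sqrt(-79/83 + (-35700 + (200/7)**2 - 248*200/7)) = sqrt(-79/83 + (-35700 + 40000/49 - 49600/7)) = sqrt(-79/83 - 2056500/49) = sqrt(-170693371/4067) = I*sqrt(14167549793)/581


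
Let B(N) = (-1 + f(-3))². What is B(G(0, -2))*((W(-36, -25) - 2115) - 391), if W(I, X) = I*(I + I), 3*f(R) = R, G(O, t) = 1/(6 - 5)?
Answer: 344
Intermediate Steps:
G(O, t) = 1 (G(O, t) = 1/1 = 1)
f(R) = R/3
W(I, X) = 2*I² (W(I, X) = I*(2*I) = 2*I²)
B(N) = 4 (B(N) = (-1 + (⅓)*(-3))² = (-1 - 1)² = (-2)² = 4)
B(G(0, -2))*((W(-36, -25) - 2115) - 391) = 4*((2*(-36)² - 2115) - 391) = 4*((2*1296 - 2115) - 391) = 4*((2592 - 2115) - 391) = 4*(477 - 391) = 4*86 = 344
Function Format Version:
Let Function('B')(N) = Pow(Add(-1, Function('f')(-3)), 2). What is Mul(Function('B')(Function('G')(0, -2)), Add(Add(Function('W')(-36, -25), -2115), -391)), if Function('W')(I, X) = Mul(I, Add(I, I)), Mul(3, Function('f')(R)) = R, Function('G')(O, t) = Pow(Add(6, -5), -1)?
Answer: 344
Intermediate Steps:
Function('G')(O, t) = 1 (Function('G')(O, t) = Pow(1, -1) = 1)
Function('f')(R) = Mul(Rational(1, 3), R)
Function('W')(I, X) = Mul(2, Pow(I, 2)) (Function('W')(I, X) = Mul(I, Mul(2, I)) = Mul(2, Pow(I, 2)))
Function('B')(N) = 4 (Function('B')(N) = Pow(Add(-1, Mul(Rational(1, 3), -3)), 2) = Pow(Add(-1, -1), 2) = Pow(-2, 2) = 4)
Mul(Function('B')(Function('G')(0, -2)), Add(Add(Function('W')(-36, -25), -2115), -391)) = Mul(4, Add(Add(Mul(2, Pow(-36, 2)), -2115), -391)) = Mul(4, Add(Add(Mul(2, 1296), -2115), -391)) = Mul(4, Add(Add(2592, -2115), -391)) = Mul(4, Add(477, -391)) = Mul(4, 86) = 344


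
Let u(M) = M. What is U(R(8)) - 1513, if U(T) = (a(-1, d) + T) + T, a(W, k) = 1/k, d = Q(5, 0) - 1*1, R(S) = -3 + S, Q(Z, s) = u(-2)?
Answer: -4510/3 ≈ -1503.3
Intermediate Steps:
Q(Z, s) = -2
d = -3 (d = -2 - 1*1 = -2 - 1 = -3)
U(T) = -⅓ + 2*T (U(T) = (1/(-3) + T) + T = (-⅓ + T) + T = -⅓ + 2*T)
U(R(8)) - 1513 = (-⅓ + 2*(-3 + 8)) - 1513 = (-⅓ + 2*5) - 1513 = (-⅓ + 10) - 1513 = 29/3 - 1513 = -4510/3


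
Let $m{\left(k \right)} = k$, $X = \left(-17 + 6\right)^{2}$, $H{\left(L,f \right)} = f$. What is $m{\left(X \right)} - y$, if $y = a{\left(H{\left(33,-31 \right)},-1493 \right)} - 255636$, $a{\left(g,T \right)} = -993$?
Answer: $256750$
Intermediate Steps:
$X = 121$ ($X = \left(-11\right)^{2} = 121$)
$y = -256629$ ($y = -993 - 255636 = -256629$)
$m{\left(X \right)} - y = 121 - -256629 = 121 + 256629 = 256750$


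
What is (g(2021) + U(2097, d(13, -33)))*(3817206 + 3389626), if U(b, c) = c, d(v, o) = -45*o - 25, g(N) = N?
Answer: 25086982192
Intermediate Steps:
d(v, o) = -25 - 45*o
(g(2021) + U(2097, d(13, -33)))*(3817206 + 3389626) = (2021 + (-25 - 45*(-33)))*(3817206 + 3389626) = (2021 + (-25 + 1485))*7206832 = (2021 + 1460)*7206832 = 3481*7206832 = 25086982192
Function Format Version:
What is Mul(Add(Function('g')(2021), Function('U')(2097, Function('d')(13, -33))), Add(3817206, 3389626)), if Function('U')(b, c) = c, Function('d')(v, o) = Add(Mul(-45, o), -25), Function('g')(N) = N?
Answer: 25086982192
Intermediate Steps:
Function('d')(v, o) = Add(-25, Mul(-45, o))
Mul(Add(Function('g')(2021), Function('U')(2097, Function('d')(13, -33))), Add(3817206, 3389626)) = Mul(Add(2021, Add(-25, Mul(-45, -33))), Add(3817206, 3389626)) = Mul(Add(2021, Add(-25, 1485)), 7206832) = Mul(Add(2021, 1460), 7206832) = Mul(3481, 7206832) = 25086982192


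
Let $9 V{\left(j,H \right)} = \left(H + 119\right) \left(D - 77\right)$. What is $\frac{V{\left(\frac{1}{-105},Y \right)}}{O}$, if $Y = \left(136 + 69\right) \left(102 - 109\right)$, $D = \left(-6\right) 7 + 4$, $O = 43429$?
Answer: $\frac{151340}{390861} \approx 0.3872$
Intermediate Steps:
$D = -38$ ($D = -42 + 4 = -38$)
$Y = -1435$ ($Y = 205 \left(-7\right) = -1435$)
$V{\left(j,H \right)} = - \frac{13685}{9} - \frac{115 H}{9}$ ($V{\left(j,H \right)} = \frac{\left(H + 119\right) \left(-38 - 77\right)}{9} = \frac{\left(119 + H\right) \left(-115\right)}{9} = \frac{-13685 - 115 H}{9} = - \frac{13685}{9} - \frac{115 H}{9}$)
$\frac{V{\left(\frac{1}{-105},Y \right)}}{O} = \frac{- \frac{13685}{9} - - \frac{165025}{9}}{43429} = \left(- \frac{13685}{9} + \frac{165025}{9}\right) \frac{1}{43429} = \frac{151340}{9} \cdot \frac{1}{43429} = \frac{151340}{390861}$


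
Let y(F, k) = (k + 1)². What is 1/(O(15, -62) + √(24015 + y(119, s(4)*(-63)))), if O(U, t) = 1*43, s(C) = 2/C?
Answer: -172/92385 + 2*√99781/92385 ≈ 0.0049766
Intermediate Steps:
O(U, t) = 43
y(F, k) = (1 + k)²
1/(O(15, -62) + √(24015 + y(119, s(4)*(-63)))) = 1/(43 + √(24015 + (1 + (2/4)*(-63))²)) = 1/(43 + √(24015 + (1 + (2*(¼))*(-63))²)) = 1/(43 + √(24015 + (1 + (½)*(-63))²)) = 1/(43 + √(24015 + (1 - 63/2)²)) = 1/(43 + √(24015 + (-61/2)²)) = 1/(43 + √(24015 + 3721/4)) = 1/(43 + √(99781/4)) = 1/(43 + √99781/2)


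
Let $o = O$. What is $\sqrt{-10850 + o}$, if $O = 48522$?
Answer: $2 \sqrt{9418} \approx 194.09$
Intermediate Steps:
$o = 48522$
$\sqrt{-10850 + o} = \sqrt{-10850 + 48522} = \sqrt{37672} = 2 \sqrt{9418}$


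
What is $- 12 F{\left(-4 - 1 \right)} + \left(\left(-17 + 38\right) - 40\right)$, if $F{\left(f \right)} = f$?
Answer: $41$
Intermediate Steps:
$- 12 F{\left(-4 - 1 \right)} + \left(\left(-17 + 38\right) - 40\right) = - 12 \left(-4 - 1\right) + \left(\left(-17 + 38\right) - 40\right) = - 12 \left(-4 - 1\right) + \left(21 - 40\right) = \left(-12\right) \left(-5\right) - 19 = 60 - 19 = 41$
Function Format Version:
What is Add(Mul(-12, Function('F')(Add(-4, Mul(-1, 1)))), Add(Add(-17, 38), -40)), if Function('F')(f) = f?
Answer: 41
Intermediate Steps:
Add(Mul(-12, Function('F')(Add(-4, Mul(-1, 1)))), Add(Add(-17, 38), -40)) = Add(Mul(-12, Add(-4, Mul(-1, 1))), Add(Add(-17, 38), -40)) = Add(Mul(-12, Add(-4, -1)), Add(21, -40)) = Add(Mul(-12, -5), -19) = Add(60, -19) = 41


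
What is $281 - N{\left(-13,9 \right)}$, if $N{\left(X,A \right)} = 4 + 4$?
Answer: $273$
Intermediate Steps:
$N{\left(X,A \right)} = 8$
$281 - N{\left(-13,9 \right)} = 281 - 8 = 273$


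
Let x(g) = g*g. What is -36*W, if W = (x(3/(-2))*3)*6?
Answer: -1458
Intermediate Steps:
x(g) = g²
W = 81/2 (W = ((3/(-2))²*3)*6 = ((3*(-½))²*3)*6 = ((-3/2)²*3)*6 = ((9/4)*3)*6 = (27/4)*6 = 81/2 ≈ 40.500)
-36*W = -36*81/2 = -1458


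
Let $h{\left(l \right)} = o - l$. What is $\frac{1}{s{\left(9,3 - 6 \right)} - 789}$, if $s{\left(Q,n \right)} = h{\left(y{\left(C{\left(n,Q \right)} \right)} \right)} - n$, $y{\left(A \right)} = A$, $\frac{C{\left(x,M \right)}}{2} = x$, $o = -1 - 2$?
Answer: $- \frac{1}{783} \approx -0.0012771$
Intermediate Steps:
$o = -3$ ($o = -1 - 2 = -3$)
$C{\left(x,M \right)} = 2 x$
$h{\left(l \right)} = -3 - l$
$s{\left(Q,n \right)} = -3 - 3 n$ ($s{\left(Q,n \right)} = \left(-3 - 2 n\right) - n = -3 - 3 n$)
$\frac{1}{s{\left(9,3 - 6 \right)} - 789} = \frac{1}{\left(-3 - 3 \left(3 - 6\right)\right) - 789} = \frac{1}{\left(-3 - -9\right) - 789} = \frac{1}{\left(-3 + 9\right) - 789} = \frac{1}{6 - 789} = \frac{1}{-783} = - \frac{1}{783}$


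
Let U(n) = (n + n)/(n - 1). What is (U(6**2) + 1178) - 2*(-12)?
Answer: 42142/35 ≈ 1204.1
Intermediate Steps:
U(n) = 2*n/(-1 + n) (U(n) = (2*n)/(-1 + n) = 2*n/(-1 + n))
(U(6**2) + 1178) - 2*(-12) = (2*6**2/(-1 + 6**2) + 1178) - 2*(-12) = (2*36/(-1 + 36) + 1178) - (-24) = (2*36/35 + 1178) - 1*(-24) = (2*36*(1/35) + 1178) + 24 = (72/35 + 1178) + 24 = 41302/35 + 24 = 42142/35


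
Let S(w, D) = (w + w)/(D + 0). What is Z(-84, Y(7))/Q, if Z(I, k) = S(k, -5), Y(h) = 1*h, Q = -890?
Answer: 7/2225 ≈ 0.0031461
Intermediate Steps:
S(w, D) = 2*w/D (S(w, D) = (2*w)/D = 2*w/D)
Y(h) = h
Z(I, k) = -2*k/5 (Z(I, k) = 2*k/(-5) = 2*k*(-1/5) = -2*k/5)
Z(-84, Y(7))/Q = -2/5*7/(-890) = -14/5*(-1/890) = 7/2225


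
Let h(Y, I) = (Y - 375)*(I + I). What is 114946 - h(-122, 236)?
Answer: 349530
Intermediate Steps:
h(Y, I) = 2*I*(-375 + Y) (h(Y, I) = (-375 + Y)*(2*I) = 2*I*(-375 + Y))
114946 - h(-122, 236) = 114946 - 2*236*(-375 - 122) = 114946 - 2*236*(-497) = 114946 - 1*(-234584) = 114946 + 234584 = 349530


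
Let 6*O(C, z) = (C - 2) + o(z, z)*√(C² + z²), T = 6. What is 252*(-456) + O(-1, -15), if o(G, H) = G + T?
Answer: -229825/2 - 3*√226/2 ≈ -1.1494e+5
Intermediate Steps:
o(G, H) = 6 + G (o(G, H) = G + 6 = 6 + G)
O(C, z) = -⅓ + C/6 + √(C² + z²)*(6 + z)/6 (O(C, z) = ((C - 2) + (6 + z)*√(C² + z²))/6 = ((-2 + C) + √(C² + z²)*(6 + z))/6 = (-2 + C + √(C² + z²)*(6 + z))/6 = -⅓ + C/6 + √(C² + z²)*(6 + z)/6)
252*(-456) + O(-1, -15) = 252*(-456) + (-⅓ + (⅙)*(-1) + √((-1)² + (-15)²)*(6 - 15)/6) = -114912 + (-⅓ - ⅙ + (⅙)*√(1 + 225)*(-9)) = -114912 + (-⅓ - ⅙ + (⅙)*√226*(-9)) = -114912 + (-⅓ - ⅙ - 3*√226/2) = -114912 + (-½ - 3*√226/2) = -229825/2 - 3*√226/2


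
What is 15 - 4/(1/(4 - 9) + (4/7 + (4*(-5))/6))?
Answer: 5085/311 ≈ 16.350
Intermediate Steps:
15 - 4/(1/(4 - 9) + (4/7 + (4*(-5))/6)) = 15 - 4/(1/(-5) + (4*(1/7) - 20*1/6)) = 15 - 4/(-1/5 + (4/7 - 10/3)) = 15 - 4/(-1/5 - 58/21) = 15 - 4/(-311/105) = 15 - 105/311*(-4) = 15 + 420/311 = 5085/311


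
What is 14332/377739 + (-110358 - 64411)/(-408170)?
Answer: 10266708533/22025961090 ≈ 0.46612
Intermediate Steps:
14332/377739 + (-110358 - 64411)/(-408170) = 14332*(1/377739) - 174769*(-1/408170) = 14332/377739 + 24967/58310 = 10266708533/22025961090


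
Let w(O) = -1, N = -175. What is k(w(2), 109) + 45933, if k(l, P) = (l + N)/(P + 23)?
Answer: 137795/3 ≈ 45932.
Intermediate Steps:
k(l, P) = (-175 + l)/(23 + P) (k(l, P) = (l - 175)/(P + 23) = (-175 + l)/(23 + P))
k(w(2), 109) + 45933 = (-175 - 1)/(23 + 109) + 45933 = -176/132 + 45933 = (1/132)*(-176) + 45933 = -4/3 + 45933 = 137795/3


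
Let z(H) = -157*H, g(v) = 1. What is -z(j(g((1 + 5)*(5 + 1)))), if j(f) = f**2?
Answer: 157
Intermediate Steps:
-z(j(g((1 + 5)*(5 + 1)))) = -(-157)*1**2 = -(-157) = -1*(-157) = 157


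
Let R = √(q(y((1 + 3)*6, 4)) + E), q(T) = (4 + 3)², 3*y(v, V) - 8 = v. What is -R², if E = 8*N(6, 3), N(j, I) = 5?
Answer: -89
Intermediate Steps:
y(v, V) = 8/3 + v/3
q(T) = 49 (q(T) = 7² = 49)
E = 40 (E = 8*5 = 40)
R = √89 (R = √(49 + 40) = √89 ≈ 9.4340)
-R² = -(√89)² = -1*89 = -89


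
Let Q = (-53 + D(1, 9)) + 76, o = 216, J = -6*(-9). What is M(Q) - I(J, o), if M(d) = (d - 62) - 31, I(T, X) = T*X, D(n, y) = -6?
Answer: -11740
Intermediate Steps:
J = 54
Q = 17 (Q = (-53 - 6) + 76 = -59 + 76 = 17)
M(d) = -93 + d (M(d) = (-62 + d) - 31 = -93 + d)
M(Q) - I(J, o) = (-93 + 17) - 54*216 = -76 - 1*11664 = -76 - 11664 = -11740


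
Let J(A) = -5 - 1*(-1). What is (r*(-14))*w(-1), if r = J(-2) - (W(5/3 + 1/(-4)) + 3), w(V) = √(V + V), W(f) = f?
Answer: 707*I*√2/6 ≈ 166.64*I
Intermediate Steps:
J(A) = -4 (J(A) = -5 + 1 = -4)
w(V) = √2*√V (w(V) = √(2*V) = √2*√V)
r = -101/12 (r = -4 - ((5/3 + 1/(-4)) + 3) = -4 - ((5*(⅓) + 1*(-¼)) + 3) = -4 - ((5/3 - ¼) + 3) = -4 - (17/12 + 3) = -4 - 1*53/12 = -4 - 53/12 = -101/12 ≈ -8.4167)
(r*(-14))*w(-1) = (-101/12*(-14))*(√2*√(-1)) = 707*(√2*I)/6 = 707*(I*√2)/6 = 707*I*√2/6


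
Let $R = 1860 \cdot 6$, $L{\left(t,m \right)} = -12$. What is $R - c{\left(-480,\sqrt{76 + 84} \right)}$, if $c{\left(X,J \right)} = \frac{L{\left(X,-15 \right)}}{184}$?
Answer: $\frac{513363}{46} \approx 11160.0$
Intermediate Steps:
$R = 11160$
$c{\left(X,J \right)} = - \frac{3}{46}$ ($c{\left(X,J \right)} = - \frac{12}{184} = \left(-12\right) \frac{1}{184} = - \frac{3}{46}$)
$R - c{\left(-480,\sqrt{76 + 84} \right)} = 11160 - - \frac{3}{46} = 11160 + \frac{3}{46} = \frac{513363}{46}$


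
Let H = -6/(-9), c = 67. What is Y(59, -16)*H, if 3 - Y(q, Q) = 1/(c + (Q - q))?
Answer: 25/12 ≈ 2.0833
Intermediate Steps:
Y(q, Q) = 3 - 1/(67 + Q - q) (Y(q, Q) = 3 - 1/(67 + (Q - q)) = 3 - 1/(67 + Q - q))
H = 2/3 (H = -6*(-1/9) = 2/3 ≈ 0.66667)
Y(59, -16)*H = ((200 - 3*59 + 3*(-16))/(67 - 16 - 1*59))*(2/3) = ((200 - 177 - 48)/(67 - 16 - 59))*(2/3) = (-25/(-8))*(2/3) = -1/8*(-25)*(2/3) = (25/8)*(2/3) = 25/12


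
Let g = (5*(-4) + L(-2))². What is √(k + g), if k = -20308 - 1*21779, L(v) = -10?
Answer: I*√41187 ≈ 202.95*I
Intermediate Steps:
k = -42087 (k = -20308 - 21779 = -42087)
g = 900 (g = (5*(-4) - 10)² = (-20 - 10)² = (-30)² = 900)
√(k + g) = √(-42087 + 900) = √(-41187) = I*√41187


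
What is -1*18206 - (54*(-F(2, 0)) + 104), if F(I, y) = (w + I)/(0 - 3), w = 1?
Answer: -18364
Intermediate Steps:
F(I, y) = -⅓ - I/3 (F(I, y) = (1 + I)/(0 - 3) = (1 + I)/(-3) = (1 + I)*(-⅓) = -⅓ - I/3)
-1*18206 - (54*(-F(2, 0)) + 104) = -1*18206 - (54*(-(-⅓ - ⅓*2)) + 104) = -18206 - (54*(-(-⅓ - ⅔)) + 104) = -18206 - (54*(-1*(-1)) + 104) = -18206 - (54*1 + 104) = -18206 - (54 + 104) = -18206 - 1*158 = -18206 - 158 = -18364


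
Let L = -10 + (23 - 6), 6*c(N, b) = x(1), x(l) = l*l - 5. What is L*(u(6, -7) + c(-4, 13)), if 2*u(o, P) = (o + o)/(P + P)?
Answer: -23/3 ≈ -7.6667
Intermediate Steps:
x(l) = -5 + l² (x(l) = l² - 5 = -5 + l²)
c(N, b) = -⅔ (c(N, b) = (-5 + 1²)/6 = (-5 + 1)/6 = (⅙)*(-4) = -⅔)
u(o, P) = o/(2*P) (u(o, P) = ((o + o)/(P + P))/2 = ((2*o)/((2*P)))/2 = ((2*o)*(1/(2*P)))/2 = (o/P)/2 = o/(2*P))
L = 7 (L = -10 + 17 = 7)
L*(u(6, -7) + c(-4, 13)) = 7*((½)*6/(-7) - ⅔) = 7*((½)*6*(-⅐) - ⅔) = 7*(-3/7 - ⅔) = 7*(-23/21) = -23/3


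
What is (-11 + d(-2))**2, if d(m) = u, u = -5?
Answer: 256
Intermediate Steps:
d(m) = -5
(-11 + d(-2))**2 = (-11 - 5)**2 = (-16)**2 = 256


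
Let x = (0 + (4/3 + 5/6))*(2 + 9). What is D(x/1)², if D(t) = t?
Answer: 20449/36 ≈ 568.03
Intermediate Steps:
x = 143/6 (x = (0 + (4*(⅓) + 5*(⅙)))*11 = (0 + (4/3 + ⅚))*11 = (0 + 13/6)*11 = (13/6)*11 = 143/6 ≈ 23.833)
D(x/1)² = ((143/6)/1)² = ((143/6)*1)² = (143/6)² = 20449/36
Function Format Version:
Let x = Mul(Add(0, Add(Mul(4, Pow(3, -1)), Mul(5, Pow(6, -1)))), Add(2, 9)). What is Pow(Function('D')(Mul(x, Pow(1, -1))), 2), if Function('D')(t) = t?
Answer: Rational(20449, 36) ≈ 568.03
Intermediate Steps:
x = Rational(143, 6) (x = Mul(Add(0, Add(Mul(4, Rational(1, 3)), Mul(5, Rational(1, 6)))), 11) = Mul(Add(0, Add(Rational(4, 3), Rational(5, 6))), 11) = Mul(Add(0, Rational(13, 6)), 11) = Mul(Rational(13, 6), 11) = Rational(143, 6) ≈ 23.833)
Pow(Function('D')(Mul(x, Pow(1, -1))), 2) = Pow(Mul(Rational(143, 6), Pow(1, -1)), 2) = Pow(Mul(Rational(143, 6), 1), 2) = Pow(Rational(143, 6), 2) = Rational(20449, 36)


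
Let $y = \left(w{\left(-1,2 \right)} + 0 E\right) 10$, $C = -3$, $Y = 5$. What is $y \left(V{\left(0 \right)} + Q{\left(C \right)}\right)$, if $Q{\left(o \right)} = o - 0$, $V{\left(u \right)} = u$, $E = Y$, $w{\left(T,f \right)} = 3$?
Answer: $-90$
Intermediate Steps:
$E = 5$
$Q{\left(o \right)} = o$ ($Q{\left(o \right)} = o + 0 = o$)
$y = 30$ ($y = \left(3 + 0 \cdot 5\right) 10 = \left(3 + 0\right) 10 = 3 \cdot 10 = 30$)
$y \left(V{\left(0 \right)} + Q{\left(C \right)}\right) = 30 \left(0 - 3\right) = 30 \left(-3\right) = -90$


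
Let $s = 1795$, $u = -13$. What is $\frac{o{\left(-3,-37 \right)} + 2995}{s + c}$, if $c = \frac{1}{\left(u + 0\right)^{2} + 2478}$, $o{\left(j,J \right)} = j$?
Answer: $\frac{3959912}{2375683} \approx 1.6669$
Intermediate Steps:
$c = \frac{1}{2647}$ ($c = \frac{1}{\left(-13 + 0\right)^{2} + 2478} = \frac{1}{\left(-13\right)^{2} + 2478} = \frac{1}{169 + 2478} = \frac{1}{2647} \approx 0.00037779$)
$\frac{o{\left(-3,-37 \right)} + 2995}{s + c} = \frac{-3 + 2995}{1795 + \frac{1}{2647}} = \frac{2992}{\frac{4751366}{2647}} = 2992 \cdot \frac{2647}{4751366} = \frac{3959912}{2375683}$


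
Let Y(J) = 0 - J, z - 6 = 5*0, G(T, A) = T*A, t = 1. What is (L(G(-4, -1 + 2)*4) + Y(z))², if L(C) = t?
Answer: 25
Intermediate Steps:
G(T, A) = A*T
z = 6 (z = 6 + 5*0 = 6 + 0 = 6)
Y(J) = -J
L(C) = 1
(L(G(-4, -1 + 2)*4) + Y(z))² = (1 - 1*6)² = (1 - 6)² = (-5)² = 25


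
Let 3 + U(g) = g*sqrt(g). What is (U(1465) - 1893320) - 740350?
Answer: -2633673 + 1465*sqrt(1465) ≈ -2.5776e+6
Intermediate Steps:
U(g) = -3 + g**(3/2) (U(g) = -3 + g*sqrt(g) = -3 + g**(3/2))
(U(1465) - 1893320) - 740350 = ((-3 + 1465**(3/2)) - 1893320) - 740350 = ((-3 + 1465*sqrt(1465)) - 1893320) - 740350 = (-1893323 + 1465*sqrt(1465)) - 740350 = -2633673 + 1465*sqrt(1465)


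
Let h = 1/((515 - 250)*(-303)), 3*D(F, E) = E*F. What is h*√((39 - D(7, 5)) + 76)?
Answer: -√930/240885 ≈ -0.00012660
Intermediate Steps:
D(F, E) = E*F/3 (D(F, E) = (E*F)/3 = E*F/3)
h = -1/80295 (h = -1/303/265 = (1/265)*(-1/303) = -1/80295 ≈ -1.2454e-5)
h*√((39 - D(7, 5)) + 76) = -√((39 - 5*7/3) + 76)/80295 = -√((39 - 1*35/3) + 76)/80295 = -√((39 - 35/3) + 76)/80295 = -√(82/3 + 76)/80295 = -√930/240885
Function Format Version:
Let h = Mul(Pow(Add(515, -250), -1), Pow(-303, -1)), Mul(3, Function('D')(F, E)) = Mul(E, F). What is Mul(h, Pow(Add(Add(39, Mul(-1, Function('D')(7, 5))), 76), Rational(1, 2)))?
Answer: Mul(Rational(-1, 240885), Pow(930, Rational(1, 2))) ≈ -0.00012660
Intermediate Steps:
Function('D')(F, E) = Mul(Rational(1, 3), E, F) (Function('D')(F, E) = Mul(Rational(1, 3), Mul(E, F)) = Mul(Rational(1, 3), E, F))
h = Rational(-1, 80295) (h = Mul(Pow(265, -1), Rational(-1, 303)) = Mul(Rational(1, 265), Rational(-1, 303)) = Rational(-1, 80295) ≈ -1.2454e-5)
Mul(h, Pow(Add(Add(39, Mul(-1, Function('D')(7, 5))), 76), Rational(1, 2))) = Mul(Rational(-1, 80295), Pow(Add(Add(39, Mul(-1, Mul(Rational(1, 3), 5, 7))), 76), Rational(1, 2))) = Mul(Rational(-1, 80295), Pow(Add(Add(39, Mul(-1, Rational(35, 3))), 76), Rational(1, 2))) = Mul(Rational(-1, 80295), Pow(Add(Add(39, Rational(-35, 3)), 76), Rational(1, 2))) = Mul(Rational(-1, 80295), Pow(Add(Rational(82, 3), 76), Rational(1, 2))) = Mul(Rational(-1, 80295), Pow(Rational(310, 3), Rational(1, 2))) = Mul(Rational(-1, 80295), Mul(Rational(1, 3), Pow(930, Rational(1, 2)))) = Mul(Rational(-1, 240885), Pow(930, Rational(1, 2)))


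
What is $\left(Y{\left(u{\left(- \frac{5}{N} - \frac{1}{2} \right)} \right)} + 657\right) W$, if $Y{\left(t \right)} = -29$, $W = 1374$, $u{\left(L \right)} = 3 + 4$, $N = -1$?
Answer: $862872$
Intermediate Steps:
$u{\left(L \right)} = 7$
$\left(Y{\left(u{\left(- \frac{5}{N} - \frac{1}{2} \right)} \right)} + 657\right) W = \left(-29 + 657\right) 1374 = 628 \cdot 1374 = 862872$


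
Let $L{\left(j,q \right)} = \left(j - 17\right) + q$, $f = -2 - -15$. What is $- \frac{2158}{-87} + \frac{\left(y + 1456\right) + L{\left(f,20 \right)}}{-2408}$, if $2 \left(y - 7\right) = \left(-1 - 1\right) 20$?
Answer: $\frac{5069531}{209496} \approx 24.199$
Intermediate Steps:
$y = -13$ ($y = 7 + \frac{\left(-1 - 1\right) 20}{2} = 7 + \frac{\left(-2\right) 20}{2} = 7 + \frac{1}{2} \left(-40\right) = 7 - 20 = -13$)
$f = 13$ ($f = -2 + 15 = 13$)
$L{\left(j,q \right)} = -17 + j + q$ ($L{\left(j,q \right)} = \left(-17 + j\right) + q = -17 + j + q$)
$- \frac{2158}{-87} + \frac{\left(y + 1456\right) + L{\left(f,20 \right)}}{-2408} = - \frac{2158}{-87} + \frac{\left(-13 + 1456\right) + \left(-17 + 13 + 20\right)}{-2408} = \left(-2158\right) \left(- \frac{1}{87}\right) + \left(1443 + 16\right) \left(- \frac{1}{2408}\right) = \frac{2158}{87} + 1459 \left(- \frac{1}{2408}\right) = \frac{2158}{87} - \frac{1459}{2408} = \frac{5069531}{209496}$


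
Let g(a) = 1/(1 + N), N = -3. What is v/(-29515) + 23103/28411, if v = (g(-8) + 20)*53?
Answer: 1305044553/1677101330 ≈ 0.77815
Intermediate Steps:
g(a) = -1/2 (g(a) = 1/(1 - 3) = 1/(-2) = -1/2)
v = 2067/2 (v = (-1/2 + 20)*53 = (39/2)*53 = 2067/2 ≈ 1033.5)
v/(-29515) + 23103/28411 = (2067/2)/(-29515) + 23103/28411 = (2067/2)*(-1/29515) + 23103*(1/28411) = -2067/59030 + 23103/28411 = 1305044553/1677101330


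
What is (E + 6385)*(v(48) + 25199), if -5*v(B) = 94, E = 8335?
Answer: 370652544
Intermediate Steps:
v(B) = -94/5 (v(B) = -⅕*94 = -94/5)
(E + 6385)*(v(48) + 25199) = (8335 + 6385)*(-94/5 + 25199) = 14720*(125901/5) = 370652544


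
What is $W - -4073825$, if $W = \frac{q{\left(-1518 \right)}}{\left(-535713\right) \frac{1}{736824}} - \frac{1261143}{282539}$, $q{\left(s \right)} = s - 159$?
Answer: $\frac{205653948128299796}{50453271769} \approx 4.0761 \cdot 10^{6}$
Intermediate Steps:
$q{\left(s \right)} = -159 + s$
$W = \frac{116148263953371}{50453271769}$ ($W = \frac{-159 - 1518}{\left(-535713\right) \frac{1}{736824}} - \frac{1261143}{282539} = - \frac{1677}{\left(-535713\right) \frac{1}{736824}} - \frac{1261143}{282539} = - \frac{1677}{- \frac{178571}{245608}} - \frac{1261143}{282539} = \left(-1677\right) \left(- \frac{245608}{178571}\right) - \frac{1261143}{282539} = \frac{411884616}{178571} - \frac{1261143}{282539} = \frac{116148263953371}{50453271769} \approx 2302.1$)
$W - -4073825 = \frac{116148263953371}{50453271769} - -4073825 = \frac{116148263953371}{50453271769} + 4073825 = \frac{205653948128299796}{50453271769}$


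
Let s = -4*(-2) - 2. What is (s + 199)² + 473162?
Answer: 515187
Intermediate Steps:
s = 6 (s = 8 - 2 = 6)
(s + 199)² + 473162 = (6 + 199)² + 473162 = 205² + 473162 = 42025 + 473162 = 515187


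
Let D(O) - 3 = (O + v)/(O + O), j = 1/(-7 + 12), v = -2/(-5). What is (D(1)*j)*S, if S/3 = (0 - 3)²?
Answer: 999/50 ≈ 19.980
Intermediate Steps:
v = ⅖ (v = -2*(-⅕) = ⅖ ≈ 0.40000)
S = 27 (S = 3*(0 - 3)² = 3*(-3)² = 3*9 = 27)
j = ⅕ (j = 1/5 = ⅕ ≈ 0.20000)
D(O) = 3 + (⅖ + O)/(2*O) (D(O) = 3 + (O + ⅖)/(O + O) = 3 + (⅖ + O)/((2*O)) = 3 + (⅖ + O)*(1/(2*O)) = 3 + (⅖ + O)/(2*O))
(D(1)*j)*S = (((⅒)*(2 + 35*1)/1)*(⅕))*27 = (((⅒)*1*(2 + 35))*(⅕))*27 = (((⅒)*1*37)*(⅕))*27 = ((37/10)*(⅕))*27 = (37/50)*27 = 999/50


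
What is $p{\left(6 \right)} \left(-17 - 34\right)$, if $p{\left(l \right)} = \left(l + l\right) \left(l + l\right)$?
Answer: $-7344$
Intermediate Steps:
$p{\left(l \right)} = 4 l^{2}$ ($p{\left(l \right)} = 2 l 2 l = 4 l^{2}$)
$p{\left(6 \right)} \left(-17 - 34\right) = 4 \cdot 6^{2} \left(-17 - 34\right) = 4 \cdot 36 \left(-51\right) = 144 \left(-51\right) = -7344$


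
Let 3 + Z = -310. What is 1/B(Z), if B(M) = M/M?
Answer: 1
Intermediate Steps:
Z = -313 (Z = -3 - 310 = -313)
B(M) = 1
1/B(Z) = 1/1 = 1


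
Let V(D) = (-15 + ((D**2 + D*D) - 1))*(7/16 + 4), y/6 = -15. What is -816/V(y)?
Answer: -96/8449 ≈ -0.011362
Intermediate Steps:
y = -90 (y = 6*(-15) = -90)
V(D) = -71 + 71*D**2/8 (V(D) = (-15 + ((D**2 + D**2) - 1))*(7*(1/16) + 4) = (-15 + (2*D**2 - 1))*(7/16 + 4) = (-15 + (-1 + 2*D**2))*(71/16) = (-16 + 2*D**2)*(71/16) = -71 + 71*D**2/8)
-816/V(y) = -816/(-71 + (71/8)*(-90)**2) = -816/(-71 + (71/8)*8100) = -816/(-71 + 143775/2) = -816/143633/2 = -816*2/143633 = -96/8449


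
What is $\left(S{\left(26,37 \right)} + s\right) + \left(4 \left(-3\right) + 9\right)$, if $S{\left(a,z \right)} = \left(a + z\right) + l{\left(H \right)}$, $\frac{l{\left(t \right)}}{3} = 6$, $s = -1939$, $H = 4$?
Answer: $-1861$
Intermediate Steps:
$l{\left(t \right)} = 18$ ($l{\left(t \right)} = 3 \cdot 6 = 18$)
$S{\left(a,z \right)} = 18 + a + z$ ($S{\left(a,z \right)} = \left(a + z\right) + 18 = 18 + a + z$)
$\left(S{\left(26,37 \right)} + s\right) + \left(4 \left(-3\right) + 9\right) = \left(\left(18 + 26 + 37\right) - 1939\right) + \left(4 \left(-3\right) + 9\right) = \left(81 - 1939\right) + \left(-12 + 9\right) = -1858 - 3 = -1861$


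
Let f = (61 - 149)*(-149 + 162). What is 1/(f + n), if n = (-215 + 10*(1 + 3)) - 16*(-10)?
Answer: -1/1159 ≈ -0.00086281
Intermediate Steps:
n = -15 (n = (-215 + 10*4) + 160 = (-215 + 40) + 160 = -175 + 160 = -15)
f = -1144 (f = -88*13 = -1144)
1/(f + n) = 1/(-1144 - 15) = 1/(-1159) = -1/1159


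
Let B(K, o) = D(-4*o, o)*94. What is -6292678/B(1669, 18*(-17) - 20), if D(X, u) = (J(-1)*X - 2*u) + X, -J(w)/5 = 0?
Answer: -3146339/91932 ≈ -34.225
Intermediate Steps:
J(w) = 0 (J(w) = -5*0 = 0)
D(X, u) = X - 2*u (D(X, u) = (0*X - 2*u) + X = (0 - 2*u) + X = -2*u + X = X - 2*u)
B(K, o) = -564*o (B(K, o) = (-4*o - 2*o)*94 = -6*o*94 = -564*o)
-6292678/B(1669, 18*(-17) - 20) = -6292678*(-1/(564*(18*(-17) - 20))) = -6292678*(-1/(564*(-306 - 20))) = -6292678/((-564*(-326))) = -6292678/183864 = -6292678*1/183864 = -3146339/91932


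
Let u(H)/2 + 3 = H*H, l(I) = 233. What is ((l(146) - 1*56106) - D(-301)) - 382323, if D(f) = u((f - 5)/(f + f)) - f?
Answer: -39727769909/90601 ≈ -4.3849e+5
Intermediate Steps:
u(H) = -6 + 2*H**2 (u(H) = -6 + 2*(H*H) = -6 + 2*H**2)
D(f) = -6 - f + (-5 + f)**2/(2*f**2) (D(f) = (-6 + 2*((f - 5)/(f + f))**2) - f = (-6 + 2*((-5 + f)/((2*f)))**2) - f = (-6 + 2*((-5 + f)*(1/(2*f)))**2) - f = (-6 + 2*((-5 + f)/(2*f))**2) - f = (-6 + 2*((-5 + f)**2/(4*f**2))) - f = (-6 + (-5 + f)**2/(2*f**2)) - f = -6 - f + (-5 + f)**2/(2*f**2))
((l(146) - 1*56106) - D(-301)) - 382323 = ((233 - 1*56106) - (-6 - 1*(-301) + (1/2)*(-5 - 301)**2/(-301)**2)) - 382323 = ((233 - 56106) - (-6 + 301 + (1/2)*(1/90601)*(-306)**2)) - 382323 = (-55873 - (-6 + 301 + (1/2)*(1/90601)*93636)) - 382323 = (-55873 - (-6 + 301 + 46818/90601)) - 382323 = (-55873 - 1*26774113/90601) - 382323 = (-55873 - 26774113/90601) - 382323 = -5088923786/90601 - 382323 = -39727769909/90601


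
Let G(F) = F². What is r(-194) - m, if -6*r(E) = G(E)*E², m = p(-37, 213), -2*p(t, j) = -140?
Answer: -708234458/3 ≈ -2.3608e+8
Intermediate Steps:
p(t, j) = 70 (p(t, j) = -½*(-140) = 70)
m = 70
r(E) = -E⁴/6 (r(E) = -E²*E²/6 = -E⁴/6)
r(-194) - m = -⅙*(-194)⁴ - 1*70 = -⅙*1416468496 - 70 = -708234248/3 - 70 = -708234458/3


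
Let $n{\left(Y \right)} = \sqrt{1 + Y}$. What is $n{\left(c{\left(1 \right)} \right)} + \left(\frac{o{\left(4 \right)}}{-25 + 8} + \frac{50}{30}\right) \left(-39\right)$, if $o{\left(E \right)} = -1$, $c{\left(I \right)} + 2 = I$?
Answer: $- \frac{1144}{17} \approx -67.294$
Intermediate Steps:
$c{\left(I \right)} = -2 + I$
$n{\left(c{\left(1 \right)} \right)} + \left(\frac{o{\left(4 \right)}}{-25 + 8} + \frac{50}{30}\right) \left(-39\right) = \sqrt{1 + \left(-2 + 1\right)} + \left(- \frac{1}{-25 + 8} + \frac{50}{30}\right) \left(-39\right) = \sqrt{1 - 1} + \left(- \frac{1}{-17} + 50 \cdot \frac{1}{30}\right) \left(-39\right) = \sqrt{0} + \left(\left(-1\right) \left(- \frac{1}{17}\right) + \frac{5}{3}\right) \left(-39\right) = 0 + \left(\frac{1}{17} + \frac{5}{3}\right) \left(-39\right) = 0 + \frac{88}{51} \left(-39\right) = 0 - \frac{1144}{17} = - \frac{1144}{17}$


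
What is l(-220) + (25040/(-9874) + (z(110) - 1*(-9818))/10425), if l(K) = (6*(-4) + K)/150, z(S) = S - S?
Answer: -11051412/3431215 ≈ -3.2208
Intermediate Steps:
z(S) = 0
l(K) = -4/25 + K/150 (l(K) = (-24 + K)*(1/150) = -4/25 + K/150)
l(-220) + (25040/(-9874) + (z(110) - 1*(-9818))/10425) = (-4/25 + (1/150)*(-220)) + (25040/(-9874) + (0 - 1*(-9818))/10425) = (-4/25 - 22/15) + (25040*(-1/9874) + (0 + 9818)*(1/10425)) = -122/75 + (-12520/4937 + 9818*(1/10425)) = -122/75 + (-12520/4937 + 9818/10425) = -122/75 - 82049534/51468225 = -11051412/3431215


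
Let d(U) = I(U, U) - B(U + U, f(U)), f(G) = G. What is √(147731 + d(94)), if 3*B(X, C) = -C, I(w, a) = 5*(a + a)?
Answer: √1338321/3 ≈ 385.62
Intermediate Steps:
I(w, a) = 10*a (I(w, a) = 5*(2*a) = 10*a)
B(X, C) = -C/3 (B(X, C) = (-C)/3 = -C/3)
d(U) = 31*U/3 (d(U) = 10*U - (-1)*U/3 = 10*U + U/3 = 31*U/3)
√(147731 + d(94)) = √(147731 + (31/3)*94) = √(147731 + 2914/3) = √(446107/3) = √1338321/3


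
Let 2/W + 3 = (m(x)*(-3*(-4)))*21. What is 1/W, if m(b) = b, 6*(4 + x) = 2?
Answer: -927/2 ≈ -463.50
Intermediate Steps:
x = -11/3 (x = -4 + (⅙)*2 = -4 + ⅓ = -11/3 ≈ -3.6667)
W = -2/927 (W = 2/(-3 - (-11)*(-4)*21) = 2/(-3 - 11/3*12*21) = 2/(-3 - 44*21) = 2/(-3 - 924) = 2/(-927) = 2*(-1/927) = -2/927 ≈ -0.0021575)
1/W = 1/(-2/927) = -927/2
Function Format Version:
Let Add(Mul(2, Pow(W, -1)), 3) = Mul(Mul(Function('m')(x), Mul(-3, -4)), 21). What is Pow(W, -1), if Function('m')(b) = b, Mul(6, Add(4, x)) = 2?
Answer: Rational(-927, 2) ≈ -463.50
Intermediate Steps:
x = Rational(-11, 3) (x = Add(-4, Mul(Rational(1, 6), 2)) = Add(-4, Rational(1, 3)) = Rational(-11, 3) ≈ -3.6667)
W = Rational(-2, 927) (W = Mul(2, Pow(Add(-3, Mul(Mul(Rational(-11, 3), Mul(-3, -4)), 21)), -1)) = Mul(2, Pow(Add(-3, Mul(Mul(Rational(-11, 3), 12), 21)), -1)) = Mul(2, Pow(Add(-3, Mul(-44, 21)), -1)) = Mul(2, Pow(Add(-3, -924), -1)) = Mul(2, Pow(-927, -1)) = Mul(2, Rational(-1, 927)) = Rational(-2, 927) ≈ -0.0021575)
Pow(W, -1) = Pow(Rational(-2, 927), -1) = Rational(-927, 2)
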